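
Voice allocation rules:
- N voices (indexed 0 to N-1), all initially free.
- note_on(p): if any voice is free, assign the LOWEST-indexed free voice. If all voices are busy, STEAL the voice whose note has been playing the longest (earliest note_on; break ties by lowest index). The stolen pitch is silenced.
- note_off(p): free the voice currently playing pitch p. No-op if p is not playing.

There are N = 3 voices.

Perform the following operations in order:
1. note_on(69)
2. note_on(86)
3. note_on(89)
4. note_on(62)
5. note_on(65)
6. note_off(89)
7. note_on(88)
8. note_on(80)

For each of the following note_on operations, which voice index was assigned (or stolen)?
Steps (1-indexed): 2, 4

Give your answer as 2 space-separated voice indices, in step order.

Answer: 1 0

Derivation:
Op 1: note_on(69): voice 0 is free -> assigned | voices=[69 - -]
Op 2: note_on(86): voice 1 is free -> assigned | voices=[69 86 -]
Op 3: note_on(89): voice 2 is free -> assigned | voices=[69 86 89]
Op 4: note_on(62): all voices busy, STEAL voice 0 (pitch 69, oldest) -> assign | voices=[62 86 89]
Op 5: note_on(65): all voices busy, STEAL voice 1 (pitch 86, oldest) -> assign | voices=[62 65 89]
Op 6: note_off(89): free voice 2 | voices=[62 65 -]
Op 7: note_on(88): voice 2 is free -> assigned | voices=[62 65 88]
Op 8: note_on(80): all voices busy, STEAL voice 0 (pitch 62, oldest) -> assign | voices=[80 65 88]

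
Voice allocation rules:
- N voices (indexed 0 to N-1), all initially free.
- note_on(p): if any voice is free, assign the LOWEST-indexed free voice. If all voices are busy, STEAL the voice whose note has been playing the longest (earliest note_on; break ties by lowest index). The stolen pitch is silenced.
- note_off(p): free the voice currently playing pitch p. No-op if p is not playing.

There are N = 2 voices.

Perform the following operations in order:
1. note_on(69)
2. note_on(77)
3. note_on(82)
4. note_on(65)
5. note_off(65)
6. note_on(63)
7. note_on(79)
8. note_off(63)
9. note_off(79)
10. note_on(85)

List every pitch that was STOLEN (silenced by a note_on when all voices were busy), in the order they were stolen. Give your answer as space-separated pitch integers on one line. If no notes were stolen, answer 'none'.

Op 1: note_on(69): voice 0 is free -> assigned | voices=[69 -]
Op 2: note_on(77): voice 1 is free -> assigned | voices=[69 77]
Op 3: note_on(82): all voices busy, STEAL voice 0 (pitch 69, oldest) -> assign | voices=[82 77]
Op 4: note_on(65): all voices busy, STEAL voice 1 (pitch 77, oldest) -> assign | voices=[82 65]
Op 5: note_off(65): free voice 1 | voices=[82 -]
Op 6: note_on(63): voice 1 is free -> assigned | voices=[82 63]
Op 7: note_on(79): all voices busy, STEAL voice 0 (pitch 82, oldest) -> assign | voices=[79 63]
Op 8: note_off(63): free voice 1 | voices=[79 -]
Op 9: note_off(79): free voice 0 | voices=[- -]
Op 10: note_on(85): voice 0 is free -> assigned | voices=[85 -]

Answer: 69 77 82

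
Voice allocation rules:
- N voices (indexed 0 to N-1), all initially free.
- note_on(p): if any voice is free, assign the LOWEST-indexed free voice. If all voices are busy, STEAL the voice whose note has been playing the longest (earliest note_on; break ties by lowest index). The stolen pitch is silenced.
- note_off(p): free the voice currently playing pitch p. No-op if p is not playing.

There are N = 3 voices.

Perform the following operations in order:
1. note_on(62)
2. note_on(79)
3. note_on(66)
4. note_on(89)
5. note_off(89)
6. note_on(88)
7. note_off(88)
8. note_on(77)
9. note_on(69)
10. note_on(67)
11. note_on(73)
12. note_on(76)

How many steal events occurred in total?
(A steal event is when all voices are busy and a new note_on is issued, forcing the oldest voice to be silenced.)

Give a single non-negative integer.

Answer: 5

Derivation:
Op 1: note_on(62): voice 0 is free -> assigned | voices=[62 - -]
Op 2: note_on(79): voice 1 is free -> assigned | voices=[62 79 -]
Op 3: note_on(66): voice 2 is free -> assigned | voices=[62 79 66]
Op 4: note_on(89): all voices busy, STEAL voice 0 (pitch 62, oldest) -> assign | voices=[89 79 66]
Op 5: note_off(89): free voice 0 | voices=[- 79 66]
Op 6: note_on(88): voice 0 is free -> assigned | voices=[88 79 66]
Op 7: note_off(88): free voice 0 | voices=[- 79 66]
Op 8: note_on(77): voice 0 is free -> assigned | voices=[77 79 66]
Op 9: note_on(69): all voices busy, STEAL voice 1 (pitch 79, oldest) -> assign | voices=[77 69 66]
Op 10: note_on(67): all voices busy, STEAL voice 2 (pitch 66, oldest) -> assign | voices=[77 69 67]
Op 11: note_on(73): all voices busy, STEAL voice 0 (pitch 77, oldest) -> assign | voices=[73 69 67]
Op 12: note_on(76): all voices busy, STEAL voice 1 (pitch 69, oldest) -> assign | voices=[73 76 67]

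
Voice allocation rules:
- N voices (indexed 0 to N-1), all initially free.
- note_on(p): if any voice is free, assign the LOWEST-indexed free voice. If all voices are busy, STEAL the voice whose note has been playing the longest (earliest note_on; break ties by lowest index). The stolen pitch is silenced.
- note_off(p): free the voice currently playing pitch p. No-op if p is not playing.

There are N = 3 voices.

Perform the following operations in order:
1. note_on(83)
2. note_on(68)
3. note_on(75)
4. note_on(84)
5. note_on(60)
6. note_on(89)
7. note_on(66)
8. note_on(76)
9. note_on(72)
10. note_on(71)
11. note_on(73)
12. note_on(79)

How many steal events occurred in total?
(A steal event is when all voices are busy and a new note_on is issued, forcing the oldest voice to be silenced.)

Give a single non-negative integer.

Op 1: note_on(83): voice 0 is free -> assigned | voices=[83 - -]
Op 2: note_on(68): voice 1 is free -> assigned | voices=[83 68 -]
Op 3: note_on(75): voice 2 is free -> assigned | voices=[83 68 75]
Op 4: note_on(84): all voices busy, STEAL voice 0 (pitch 83, oldest) -> assign | voices=[84 68 75]
Op 5: note_on(60): all voices busy, STEAL voice 1 (pitch 68, oldest) -> assign | voices=[84 60 75]
Op 6: note_on(89): all voices busy, STEAL voice 2 (pitch 75, oldest) -> assign | voices=[84 60 89]
Op 7: note_on(66): all voices busy, STEAL voice 0 (pitch 84, oldest) -> assign | voices=[66 60 89]
Op 8: note_on(76): all voices busy, STEAL voice 1 (pitch 60, oldest) -> assign | voices=[66 76 89]
Op 9: note_on(72): all voices busy, STEAL voice 2 (pitch 89, oldest) -> assign | voices=[66 76 72]
Op 10: note_on(71): all voices busy, STEAL voice 0 (pitch 66, oldest) -> assign | voices=[71 76 72]
Op 11: note_on(73): all voices busy, STEAL voice 1 (pitch 76, oldest) -> assign | voices=[71 73 72]
Op 12: note_on(79): all voices busy, STEAL voice 2 (pitch 72, oldest) -> assign | voices=[71 73 79]

Answer: 9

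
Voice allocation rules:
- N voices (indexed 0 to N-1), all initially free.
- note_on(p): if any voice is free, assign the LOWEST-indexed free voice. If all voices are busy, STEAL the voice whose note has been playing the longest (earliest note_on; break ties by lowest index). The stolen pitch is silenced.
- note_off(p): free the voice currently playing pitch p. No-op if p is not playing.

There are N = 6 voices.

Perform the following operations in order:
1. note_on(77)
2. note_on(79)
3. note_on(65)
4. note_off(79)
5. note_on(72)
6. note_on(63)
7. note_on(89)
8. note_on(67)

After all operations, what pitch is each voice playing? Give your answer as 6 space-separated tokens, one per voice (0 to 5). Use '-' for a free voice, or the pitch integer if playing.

Answer: 77 72 65 63 89 67

Derivation:
Op 1: note_on(77): voice 0 is free -> assigned | voices=[77 - - - - -]
Op 2: note_on(79): voice 1 is free -> assigned | voices=[77 79 - - - -]
Op 3: note_on(65): voice 2 is free -> assigned | voices=[77 79 65 - - -]
Op 4: note_off(79): free voice 1 | voices=[77 - 65 - - -]
Op 5: note_on(72): voice 1 is free -> assigned | voices=[77 72 65 - - -]
Op 6: note_on(63): voice 3 is free -> assigned | voices=[77 72 65 63 - -]
Op 7: note_on(89): voice 4 is free -> assigned | voices=[77 72 65 63 89 -]
Op 8: note_on(67): voice 5 is free -> assigned | voices=[77 72 65 63 89 67]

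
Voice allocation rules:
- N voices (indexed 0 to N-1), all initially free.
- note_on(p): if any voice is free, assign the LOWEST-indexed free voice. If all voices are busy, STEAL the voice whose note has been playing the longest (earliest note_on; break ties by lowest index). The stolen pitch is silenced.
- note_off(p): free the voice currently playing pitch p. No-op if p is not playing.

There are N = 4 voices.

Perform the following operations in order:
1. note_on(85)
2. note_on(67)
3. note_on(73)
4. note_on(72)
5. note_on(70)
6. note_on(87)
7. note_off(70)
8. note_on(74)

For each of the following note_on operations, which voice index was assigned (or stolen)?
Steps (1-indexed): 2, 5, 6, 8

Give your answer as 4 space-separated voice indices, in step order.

Op 1: note_on(85): voice 0 is free -> assigned | voices=[85 - - -]
Op 2: note_on(67): voice 1 is free -> assigned | voices=[85 67 - -]
Op 3: note_on(73): voice 2 is free -> assigned | voices=[85 67 73 -]
Op 4: note_on(72): voice 3 is free -> assigned | voices=[85 67 73 72]
Op 5: note_on(70): all voices busy, STEAL voice 0 (pitch 85, oldest) -> assign | voices=[70 67 73 72]
Op 6: note_on(87): all voices busy, STEAL voice 1 (pitch 67, oldest) -> assign | voices=[70 87 73 72]
Op 7: note_off(70): free voice 0 | voices=[- 87 73 72]
Op 8: note_on(74): voice 0 is free -> assigned | voices=[74 87 73 72]

Answer: 1 0 1 0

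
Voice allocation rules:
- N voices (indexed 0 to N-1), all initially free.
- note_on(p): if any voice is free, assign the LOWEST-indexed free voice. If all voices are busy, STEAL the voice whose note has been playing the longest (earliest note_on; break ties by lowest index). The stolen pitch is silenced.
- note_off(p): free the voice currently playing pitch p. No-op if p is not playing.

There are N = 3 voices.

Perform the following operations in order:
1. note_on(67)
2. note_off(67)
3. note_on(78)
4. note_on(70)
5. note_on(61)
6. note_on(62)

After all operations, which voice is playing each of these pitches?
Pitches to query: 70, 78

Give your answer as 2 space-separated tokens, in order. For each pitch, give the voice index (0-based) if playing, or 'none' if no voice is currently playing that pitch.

Answer: 1 none

Derivation:
Op 1: note_on(67): voice 0 is free -> assigned | voices=[67 - -]
Op 2: note_off(67): free voice 0 | voices=[- - -]
Op 3: note_on(78): voice 0 is free -> assigned | voices=[78 - -]
Op 4: note_on(70): voice 1 is free -> assigned | voices=[78 70 -]
Op 5: note_on(61): voice 2 is free -> assigned | voices=[78 70 61]
Op 6: note_on(62): all voices busy, STEAL voice 0 (pitch 78, oldest) -> assign | voices=[62 70 61]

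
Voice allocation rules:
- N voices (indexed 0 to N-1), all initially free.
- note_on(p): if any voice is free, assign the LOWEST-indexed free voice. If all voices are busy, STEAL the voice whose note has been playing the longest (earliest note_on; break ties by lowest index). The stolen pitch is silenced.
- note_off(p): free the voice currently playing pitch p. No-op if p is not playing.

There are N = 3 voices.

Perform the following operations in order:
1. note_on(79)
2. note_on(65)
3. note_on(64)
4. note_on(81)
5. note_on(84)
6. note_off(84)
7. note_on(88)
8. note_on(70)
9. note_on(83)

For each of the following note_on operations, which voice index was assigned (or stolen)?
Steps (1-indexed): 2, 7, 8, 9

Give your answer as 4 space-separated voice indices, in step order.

Op 1: note_on(79): voice 0 is free -> assigned | voices=[79 - -]
Op 2: note_on(65): voice 1 is free -> assigned | voices=[79 65 -]
Op 3: note_on(64): voice 2 is free -> assigned | voices=[79 65 64]
Op 4: note_on(81): all voices busy, STEAL voice 0 (pitch 79, oldest) -> assign | voices=[81 65 64]
Op 5: note_on(84): all voices busy, STEAL voice 1 (pitch 65, oldest) -> assign | voices=[81 84 64]
Op 6: note_off(84): free voice 1 | voices=[81 - 64]
Op 7: note_on(88): voice 1 is free -> assigned | voices=[81 88 64]
Op 8: note_on(70): all voices busy, STEAL voice 2 (pitch 64, oldest) -> assign | voices=[81 88 70]
Op 9: note_on(83): all voices busy, STEAL voice 0 (pitch 81, oldest) -> assign | voices=[83 88 70]

Answer: 1 1 2 0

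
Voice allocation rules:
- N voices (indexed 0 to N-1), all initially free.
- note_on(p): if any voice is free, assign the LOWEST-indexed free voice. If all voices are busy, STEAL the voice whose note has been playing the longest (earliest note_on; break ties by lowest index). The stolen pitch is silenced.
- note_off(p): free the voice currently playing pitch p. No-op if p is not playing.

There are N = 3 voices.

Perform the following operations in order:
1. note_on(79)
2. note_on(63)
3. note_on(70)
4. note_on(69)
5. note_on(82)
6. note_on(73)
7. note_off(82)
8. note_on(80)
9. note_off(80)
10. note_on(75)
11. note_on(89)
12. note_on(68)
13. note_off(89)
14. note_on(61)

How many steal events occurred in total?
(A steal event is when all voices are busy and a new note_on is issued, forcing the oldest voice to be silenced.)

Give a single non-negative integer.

Answer: 5

Derivation:
Op 1: note_on(79): voice 0 is free -> assigned | voices=[79 - -]
Op 2: note_on(63): voice 1 is free -> assigned | voices=[79 63 -]
Op 3: note_on(70): voice 2 is free -> assigned | voices=[79 63 70]
Op 4: note_on(69): all voices busy, STEAL voice 0 (pitch 79, oldest) -> assign | voices=[69 63 70]
Op 5: note_on(82): all voices busy, STEAL voice 1 (pitch 63, oldest) -> assign | voices=[69 82 70]
Op 6: note_on(73): all voices busy, STEAL voice 2 (pitch 70, oldest) -> assign | voices=[69 82 73]
Op 7: note_off(82): free voice 1 | voices=[69 - 73]
Op 8: note_on(80): voice 1 is free -> assigned | voices=[69 80 73]
Op 9: note_off(80): free voice 1 | voices=[69 - 73]
Op 10: note_on(75): voice 1 is free -> assigned | voices=[69 75 73]
Op 11: note_on(89): all voices busy, STEAL voice 0 (pitch 69, oldest) -> assign | voices=[89 75 73]
Op 12: note_on(68): all voices busy, STEAL voice 2 (pitch 73, oldest) -> assign | voices=[89 75 68]
Op 13: note_off(89): free voice 0 | voices=[- 75 68]
Op 14: note_on(61): voice 0 is free -> assigned | voices=[61 75 68]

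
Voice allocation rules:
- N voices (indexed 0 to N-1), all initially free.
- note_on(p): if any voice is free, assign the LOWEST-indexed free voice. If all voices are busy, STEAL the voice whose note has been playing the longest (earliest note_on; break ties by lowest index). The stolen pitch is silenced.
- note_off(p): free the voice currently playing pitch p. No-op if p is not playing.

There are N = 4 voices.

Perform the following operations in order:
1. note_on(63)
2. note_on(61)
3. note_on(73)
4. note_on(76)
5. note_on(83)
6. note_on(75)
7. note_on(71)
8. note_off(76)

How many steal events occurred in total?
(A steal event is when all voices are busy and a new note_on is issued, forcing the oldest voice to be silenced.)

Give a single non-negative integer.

Answer: 3

Derivation:
Op 1: note_on(63): voice 0 is free -> assigned | voices=[63 - - -]
Op 2: note_on(61): voice 1 is free -> assigned | voices=[63 61 - -]
Op 3: note_on(73): voice 2 is free -> assigned | voices=[63 61 73 -]
Op 4: note_on(76): voice 3 is free -> assigned | voices=[63 61 73 76]
Op 5: note_on(83): all voices busy, STEAL voice 0 (pitch 63, oldest) -> assign | voices=[83 61 73 76]
Op 6: note_on(75): all voices busy, STEAL voice 1 (pitch 61, oldest) -> assign | voices=[83 75 73 76]
Op 7: note_on(71): all voices busy, STEAL voice 2 (pitch 73, oldest) -> assign | voices=[83 75 71 76]
Op 8: note_off(76): free voice 3 | voices=[83 75 71 -]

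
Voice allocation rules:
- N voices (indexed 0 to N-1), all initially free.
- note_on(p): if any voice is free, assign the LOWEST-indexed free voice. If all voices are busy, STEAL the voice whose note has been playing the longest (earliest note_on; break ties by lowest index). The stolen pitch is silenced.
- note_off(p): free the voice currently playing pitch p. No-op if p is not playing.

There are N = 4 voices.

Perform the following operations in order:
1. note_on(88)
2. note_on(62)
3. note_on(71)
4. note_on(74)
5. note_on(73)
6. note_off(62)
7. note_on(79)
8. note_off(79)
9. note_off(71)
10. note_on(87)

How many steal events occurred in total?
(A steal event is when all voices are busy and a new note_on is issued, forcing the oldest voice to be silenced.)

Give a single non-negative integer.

Answer: 1

Derivation:
Op 1: note_on(88): voice 0 is free -> assigned | voices=[88 - - -]
Op 2: note_on(62): voice 1 is free -> assigned | voices=[88 62 - -]
Op 3: note_on(71): voice 2 is free -> assigned | voices=[88 62 71 -]
Op 4: note_on(74): voice 3 is free -> assigned | voices=[88 62 71 74]
Op 5: note_on(73): all voices busy, STEAL voice 0 (pitch 88, oldest) -> assign | voices=[73 62 71 74]
Op 6: note_off(62): free voice 1 | voices=[73 - 71 74]
Op 7: note_on(79): voice 1 is free -> assigned | voices=[73 79 71 74]
Op 8: note_off(79): free voice 1 | voices=[73 - 71 74]
Op 9: note_off(71): free voice 2 | voices=[73 - - 74]
Op 10: note_on(87): voice 1 is free -> assigned | voices=[73 87 - 74]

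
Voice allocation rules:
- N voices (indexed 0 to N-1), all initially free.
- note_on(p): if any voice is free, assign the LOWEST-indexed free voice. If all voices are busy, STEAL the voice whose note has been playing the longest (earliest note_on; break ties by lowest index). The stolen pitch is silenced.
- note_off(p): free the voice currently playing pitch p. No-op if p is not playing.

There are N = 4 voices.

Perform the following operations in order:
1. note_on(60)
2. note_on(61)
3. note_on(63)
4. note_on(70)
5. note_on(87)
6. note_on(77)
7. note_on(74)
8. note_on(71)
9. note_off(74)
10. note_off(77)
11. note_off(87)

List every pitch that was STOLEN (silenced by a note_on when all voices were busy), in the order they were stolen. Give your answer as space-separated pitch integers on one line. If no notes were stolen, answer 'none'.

Op 1: note_on(60): voice 0 is free -> assigned | voices=[60 - - -]
Op 2: note_on(61): voice 1 is free -> assigned | voices=[60 61 - -]
Op 3: note_on(63): voice 2 is free -> assigned | voices=[60 61 63 -]
Op 4: note_on(70): voice 3 is free -> assigned | voices=[60 61 63 70]
Op 5: note_on(87): all voices busy, STEAL voice 0 (pitch 60, oldest) -> assign | voices=[87 61 63 70]
Op 6: note_on(77): all voices busy, STEAL voice 1 (pitch 61, oldest) -> assign | voices=[87 77 63 70]
Op 7: note_on(74): all voices busy, STEAL voice 2 (pitch 63, oldest) -> assign | voices=[87 77 74 70]
Op 8: note_on(71): all voices busy, STEAL voice 3 (pitch 70, oldest) -> assign | voices=[87 77 74 71]
Op 9: note_off(74): free voice 2 | voices=[87 77 - 71]
Op 10: note_off(77): free voice 1 | voices=[87 - - 71]
Op 11: note_off(87): free voice 0 | voices=[- - - 71]

Answer: 60 61 63 70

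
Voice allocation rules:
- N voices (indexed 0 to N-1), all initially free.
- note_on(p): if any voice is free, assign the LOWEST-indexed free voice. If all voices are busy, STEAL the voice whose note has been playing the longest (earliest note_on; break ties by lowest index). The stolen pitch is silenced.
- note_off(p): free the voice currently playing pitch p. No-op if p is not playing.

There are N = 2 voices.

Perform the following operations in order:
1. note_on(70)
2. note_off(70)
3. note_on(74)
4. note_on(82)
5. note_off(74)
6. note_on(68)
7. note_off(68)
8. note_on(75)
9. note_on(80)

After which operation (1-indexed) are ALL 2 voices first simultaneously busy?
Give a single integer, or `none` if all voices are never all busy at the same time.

Op 1: note_on(70): voice 0 is free -> assigned | voices=[70 -]
Op 2: note_off(70): free voice 0 | voices=[- -]
Op 3: note_on(74): voice 0 is free -> assigned | voices=[74 -]
Op 4: note_on(82): voice 1 is free -> assigned | voices=[74 82]
Op 5: note_off(74): free voice 0 | voices=[- 82]
Op 6: note_on(68): voice 0 is free -> assigned | voices=[68 82]
Op 7: note_off(68): free voice 0 | voices=[- 82]
Op 8: note_on(75): voice 0 is free -> assigned | voices=[75 82]
Op 9: note_on(80): all voices busy, STEAL voice 1 (pitch 82, oldest) -> assign | voices=[75 80]

Answer: 4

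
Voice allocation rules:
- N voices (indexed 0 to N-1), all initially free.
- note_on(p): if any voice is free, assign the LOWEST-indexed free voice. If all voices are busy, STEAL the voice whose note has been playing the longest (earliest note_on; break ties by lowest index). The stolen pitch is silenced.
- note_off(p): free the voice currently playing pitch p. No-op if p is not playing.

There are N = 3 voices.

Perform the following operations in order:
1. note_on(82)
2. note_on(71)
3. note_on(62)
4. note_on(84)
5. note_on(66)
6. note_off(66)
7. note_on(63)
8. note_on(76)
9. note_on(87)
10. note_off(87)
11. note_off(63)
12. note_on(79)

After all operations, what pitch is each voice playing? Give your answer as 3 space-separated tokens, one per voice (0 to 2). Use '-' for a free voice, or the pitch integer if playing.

Answer: 79 - 76

Derivation:
Op 1: note_on(82): voice 0 is free -> assigned | voices=[82 - -]
Op 2: note_on(71): voice 1 is free -> assigned | voices=[82 71 -]
Op 3: note_on(62): voice 2 is free -> assigned | voices=[82 71 62]
Op 4: note_on(84): all voices busy, STEAL voice 0 (pitch 82, oldest) -> assign | voices=[84 71 62]
Op 5: note_on(66): all voices busy, STEAL voice 1 (pitch 71, oldest) -> assign | voices=[84 66 62]
Op 6: note_off(66): free voice 1 | voices=[84 - 62]
Op 7: note_on(63): voice 1 is free -> assigned | voices=[84 63 62]
Op 8: note_on(76): all voices busy, STEAL voice 2 (pitch 62, oldest) -> assign | voices=[84 63 76]
Op 9: note_on(87): all voices busy, STEAL voice 0 (pitch 84, oldest) -> assign | voices=[87 63 76]
Op 10: note_off(87): free voice 0 | voices=[- 63 76]
Op 11: note_off(63): free voice 1 | voices=[- - 76]
Op 12: note_on(79): voice 0 is free -> assigned | voices=[79 - 76]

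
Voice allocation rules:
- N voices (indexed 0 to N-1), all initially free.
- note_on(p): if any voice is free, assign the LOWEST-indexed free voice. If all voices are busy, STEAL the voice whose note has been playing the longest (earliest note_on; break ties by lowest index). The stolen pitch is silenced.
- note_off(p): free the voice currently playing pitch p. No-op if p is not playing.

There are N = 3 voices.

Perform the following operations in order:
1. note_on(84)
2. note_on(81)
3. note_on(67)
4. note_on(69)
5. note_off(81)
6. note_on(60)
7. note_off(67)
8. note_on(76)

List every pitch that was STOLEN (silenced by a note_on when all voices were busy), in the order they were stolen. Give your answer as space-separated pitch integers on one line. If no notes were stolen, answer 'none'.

Answer: 84

Derivation:
Op 1: note_on(84): voice 0 is free -> assigned | voices=[84 - -]
Op 2: note_on(81): voice 1 is free -> assigned | voices=[84 81 -]
Op 3: note_on(67): voice 2 is free -> assigned | voices=[84 81 67]
Op 4: note_on(69): all voices busy, STEAL voice 0 (pitch 84, oldest) -> assign | voices=[69 81 67]
Op 5: note_off(81): free voice 1 | voices=[69 - 67]
Op 6: note_on(60): voice 1 is free -> assigned | voices=[69 60 67]
Op 7: note_off(67): free voice 2 | voices=[69 60 -]
Op 8: note_on(76): voice 2 is free -> assigned | voices=[69 60 76]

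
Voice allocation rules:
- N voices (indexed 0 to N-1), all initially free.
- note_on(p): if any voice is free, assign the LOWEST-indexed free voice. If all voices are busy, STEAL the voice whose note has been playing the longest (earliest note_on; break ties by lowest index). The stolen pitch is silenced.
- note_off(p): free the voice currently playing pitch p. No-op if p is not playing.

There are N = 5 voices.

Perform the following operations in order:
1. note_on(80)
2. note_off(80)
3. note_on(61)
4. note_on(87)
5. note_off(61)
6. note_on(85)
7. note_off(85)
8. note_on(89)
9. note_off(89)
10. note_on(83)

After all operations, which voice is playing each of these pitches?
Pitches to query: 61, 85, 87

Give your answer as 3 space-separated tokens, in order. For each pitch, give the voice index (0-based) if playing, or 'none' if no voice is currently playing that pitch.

Answer: none none 1

Derivation:
Op 1: note_on(80): voice 0 is free -> assigned | voices=[80 - - - -]
Op 2: note_off(80): free voice 0 | voices=[- - - - -]
Op 3: note_on(61): voice 0 is free -> assigned | voices=[61 - - - -]
Op 4: note_on(87): voice 1 is free -> assigned | voices=[61 87 - - -]
Op 5: note_off(61): free voice 0 | voices=[- 87 - - -]
Op 6: note_on(85): voice 0 is free -> assigned | voices=[85 87 - - -]
Op 7: note_off(85): free voice 0 | voices=[- 87 - - -]
Op 8: note_on(89): voice 0 is free -> assigned | voices=[89 87 - - -]
Op 9: note_off(89): free voice 0 | voices=[- 87 - - -]
Op 10: note_on(83): voice 0 is free -> assigned | voices=[83 87 - - -]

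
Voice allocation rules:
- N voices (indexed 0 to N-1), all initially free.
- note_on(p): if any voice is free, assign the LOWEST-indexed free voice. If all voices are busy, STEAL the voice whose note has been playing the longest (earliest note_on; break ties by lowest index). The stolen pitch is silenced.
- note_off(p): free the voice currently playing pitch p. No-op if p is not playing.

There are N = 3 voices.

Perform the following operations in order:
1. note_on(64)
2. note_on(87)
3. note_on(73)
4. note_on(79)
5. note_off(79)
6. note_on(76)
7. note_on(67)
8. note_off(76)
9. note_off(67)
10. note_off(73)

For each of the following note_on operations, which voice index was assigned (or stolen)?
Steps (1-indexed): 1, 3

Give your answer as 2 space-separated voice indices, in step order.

Answer: 0 2

Derivation:
Op 1: note_on(64): voice 0 is free -> assigned | voices=[64 - -]
Op 2: note_on(87): voice 1 is free -> assigned | voices=[64 87 -]
Op 3: note_on(73): voice 2 is free -> assigned | voices=[64 87 73]
Op 4: note_on(79): all voices busy, STEAL voice 0 (pitch 64, oldest) -> assign | voices=[79 87 73]
Op 5: note_off(79): free voice 0 | voices=[- 87 73]
Op 6: note_on(76): voice 0 is free -> assigned | voices=[76 87 73]
Op 7: note_on(67): all voices busy, STEAL voice 1 (pitch 87, oldest) -> assign | voices=[76 67 73]
Op 8: note_off(76): free voice 0 | voices=[- 67 73]
Op 9: note_off(67): free voice 1 | voices=[- - 73]
Op 10: note_off(73): free voice 2 | voices=[- - -]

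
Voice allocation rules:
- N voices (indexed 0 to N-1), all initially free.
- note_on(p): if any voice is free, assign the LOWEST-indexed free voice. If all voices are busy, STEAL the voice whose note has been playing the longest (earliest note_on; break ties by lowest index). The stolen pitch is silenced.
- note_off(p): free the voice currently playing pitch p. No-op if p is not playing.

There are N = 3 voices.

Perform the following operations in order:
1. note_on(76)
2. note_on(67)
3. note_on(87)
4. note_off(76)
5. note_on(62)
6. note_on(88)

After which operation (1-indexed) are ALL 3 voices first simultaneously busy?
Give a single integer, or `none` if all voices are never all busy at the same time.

Answer: 3

Derivation:
Op 1: note_on(76): voice 0 is free -> assigned | voices=[76 - -]
Op 2: note_on(67): voice 1 is free -> assigned | voices=[76 67 -]
Op 3: note_on(87): voice 2 is free -> assigned | voices=[76 67 87]
Op 4: note_off(76): free voice 0 | voices=[- 67 87]
Op 5: note_on(62): voice 0 is free -> assigned | voices=[62 67 87]
Op 6: note_on(88): all voices busy, STEAL voice 1 (pitch 67, oldest) -> assign | voices=[62 88 87]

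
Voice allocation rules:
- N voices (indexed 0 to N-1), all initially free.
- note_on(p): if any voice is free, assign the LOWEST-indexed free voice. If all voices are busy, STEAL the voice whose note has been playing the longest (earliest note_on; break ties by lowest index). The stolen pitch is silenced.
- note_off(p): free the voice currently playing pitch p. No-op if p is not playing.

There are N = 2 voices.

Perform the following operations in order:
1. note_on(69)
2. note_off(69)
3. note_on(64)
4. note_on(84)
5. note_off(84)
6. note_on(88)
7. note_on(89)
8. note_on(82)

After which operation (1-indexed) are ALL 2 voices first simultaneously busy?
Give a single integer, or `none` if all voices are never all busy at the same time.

Op 1: note_on(69): voice 0 is free -> assigned | voices=[69 -]
Op 2: note_off(69): free voice 0 | voices=[- -]
Op 3: note_on(64): voice 0 is free -> assigned | voices=[64 -]
Op 4: note_on(84): voice 1 is free -> assigned | voices=[64 84]
Op 5: note_off(84): free voice 1 | voices=[64 -]
Op 6: note_on(88): voice 1 is free -> assigned | voices=[64 88]
Op 7: note_on(89): all voices busy, STEAL voice 0 (pitch 64, oldest) -> assign | voices=[89 88]
Op 8: note_on(82): all voices busy, STEAL voice 1 (pitch 88, oldest) -> assign | voices=[89 82]

Answer: 4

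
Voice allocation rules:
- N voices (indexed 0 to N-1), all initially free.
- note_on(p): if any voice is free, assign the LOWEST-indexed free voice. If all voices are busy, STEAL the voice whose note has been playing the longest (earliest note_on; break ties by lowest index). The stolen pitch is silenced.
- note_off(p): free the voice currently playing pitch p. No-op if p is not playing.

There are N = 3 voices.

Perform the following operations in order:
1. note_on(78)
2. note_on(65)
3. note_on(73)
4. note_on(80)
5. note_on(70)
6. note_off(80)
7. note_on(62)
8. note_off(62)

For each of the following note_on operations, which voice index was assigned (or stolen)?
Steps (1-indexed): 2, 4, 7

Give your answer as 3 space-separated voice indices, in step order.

Op 1: note_on(78): voice 0 is free -> assigned | voices=[78 - -]
Op 2: note_on(65): voice 1 is free -> assigned | voices=[78 65 -]
Op 3: note_on(73): voice 2 is free -> assigned | voices=[78 65 73]
Op 4: note_on(80): all voices busy, STEAL voice 0 (pitch 78, oldest) -> assign | voices=[80 65 73]
Op 5: note_on(70): all voices busy, STEAL voice 1 (pitch 65, oldest) -> assign | voices=[80 70 73]
Op 6: note_off(80): free voice 0 | voices=[- 70 73]
Op 7: note_on(62): voice 0 is free -> assigned | voices=[62 70 73]
Op 8: note_off(62): free voice 0 | voices=[- 70 73]

Answer: 1 0 0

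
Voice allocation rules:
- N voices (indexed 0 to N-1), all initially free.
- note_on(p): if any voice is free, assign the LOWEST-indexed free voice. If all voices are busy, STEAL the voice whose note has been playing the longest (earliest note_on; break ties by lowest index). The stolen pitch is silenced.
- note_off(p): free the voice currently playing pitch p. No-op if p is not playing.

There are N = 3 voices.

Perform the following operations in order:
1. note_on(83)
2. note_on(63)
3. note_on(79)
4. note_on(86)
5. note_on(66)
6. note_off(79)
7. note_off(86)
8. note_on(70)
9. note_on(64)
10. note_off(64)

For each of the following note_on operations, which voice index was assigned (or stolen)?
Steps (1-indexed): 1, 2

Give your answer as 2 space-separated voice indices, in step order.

Op 1: note_on(83): voice 0 is free -> assigned | voices=[83 - -]
Op 2: note_on(63): voice 1 is free -> assigned | voices=[83 63 -]
Op 3: note_on(79): voice 2 is free -> assigned | voices=[83 63 79]
Op 4: note_on(86): all voices busy, STEAL voice 0 (pitch 83, oldest) -> assign | voices=[86 63 79]
Op 5: note_on(66): all voices busy, STEAL voice 1 (pitch 63, oldest) -> assign | voices=[86 66 79]
Op 6: note_off(79): free voice 2 | voices=[86 66 -]
Op 7: note_off(86): free voice 0 | voices=[- 66 -]
Op 8: note_on(70): voice 0 is free -> assigned | voices=[70 66 -]
Op 9: note_on(64): voice 2 is free -> assigned | voices=[70 66 64]
Op 10: note_off(64): free voice 2 | voices=[70 66 -]

Answer: 0 1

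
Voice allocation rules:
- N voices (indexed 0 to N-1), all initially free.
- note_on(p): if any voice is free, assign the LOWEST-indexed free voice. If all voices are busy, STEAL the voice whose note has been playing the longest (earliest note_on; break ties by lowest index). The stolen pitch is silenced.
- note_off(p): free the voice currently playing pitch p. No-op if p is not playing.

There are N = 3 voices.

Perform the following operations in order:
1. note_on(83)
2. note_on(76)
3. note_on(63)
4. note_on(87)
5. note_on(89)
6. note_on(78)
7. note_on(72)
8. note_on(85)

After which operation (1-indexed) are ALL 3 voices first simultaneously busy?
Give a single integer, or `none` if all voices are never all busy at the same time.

Op 1: note_on(83): voice 0 is free -> assigned | voices=[83 - -]
Op 2: note_on(76): voice 1 is free -> assigned | voices=[83 76 -]
Op 3: note_on(63): voice 2 is free -> assigned | voices=[83 76 63]
Op 4: note_on(87): all voices busy, STEAL voice 0 (pitch 83, oldest) -> assign | voices=[87 76 63]
Op 5: note_on(89): all voices busy, STEAL voice 1 (pitch 76, oldest) -> assign | voices=[87 89 63]
Op 6: note_on(78): all voices busy, STEAL voice 2 (pitch 63, oldest) -> assign | voices=[87 89 78]
Op 7: note_on(72): all voices busy, STEAL voice 0 (pitch 87, oldest) -> assign | voices=[72 89 78]
Op 8: note_on(85): all voices busy, STEAL voice 1 (pitch 89, oldest) -> assign | voices=[72 85 78]

Answer: 3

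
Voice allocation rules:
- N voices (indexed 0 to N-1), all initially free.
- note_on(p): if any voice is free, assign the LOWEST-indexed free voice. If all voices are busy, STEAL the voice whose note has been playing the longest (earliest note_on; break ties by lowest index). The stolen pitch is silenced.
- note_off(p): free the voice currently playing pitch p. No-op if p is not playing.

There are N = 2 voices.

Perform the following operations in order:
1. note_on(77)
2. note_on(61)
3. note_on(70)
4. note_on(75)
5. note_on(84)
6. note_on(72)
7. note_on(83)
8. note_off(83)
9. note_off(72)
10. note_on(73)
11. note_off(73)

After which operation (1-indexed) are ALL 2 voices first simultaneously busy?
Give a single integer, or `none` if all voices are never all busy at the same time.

Answer: 2

Derivation:
Op 1: note_on(77): voice 0 is free -> assigned | voices=[77 -]
Op 2: note_on(61): voice 1 is free -> assigned | voices=[77 61]
Op 3: note_on(70): all voices busy, STEAL voice 0 (pitch 77, oldest) -> assign | voices=[70 61]
Op 4: note_on(75): all voices busy, STEAL voice 1 (pitch 61, oldest) -> assign | voices=[70 75]
Op 5: note_on(84): all voices busy, STEAL voice 0 (pitch 70, oldest) -> assign | voices=[84 75]
Op 6: note_on(72): all voices busy, STEAL voice 1 (pitch 75, oldest) -> assign | voices=[84 72]
Op 7: note_on(83): all voices busy, STEAL voice 0 (pitch 84, oldest) -> assign | voices=[83 72]
Op 8: note_off(83): free voice 0 | voices=[- 72]
Op 9: note_off(72): free voice 1 | voices=[- -]
Op 10: note_on(73): voice 0 is free -> assigned | voices=[73 -]
Op 11: note_off(73): free voice 0 | voices=[- -]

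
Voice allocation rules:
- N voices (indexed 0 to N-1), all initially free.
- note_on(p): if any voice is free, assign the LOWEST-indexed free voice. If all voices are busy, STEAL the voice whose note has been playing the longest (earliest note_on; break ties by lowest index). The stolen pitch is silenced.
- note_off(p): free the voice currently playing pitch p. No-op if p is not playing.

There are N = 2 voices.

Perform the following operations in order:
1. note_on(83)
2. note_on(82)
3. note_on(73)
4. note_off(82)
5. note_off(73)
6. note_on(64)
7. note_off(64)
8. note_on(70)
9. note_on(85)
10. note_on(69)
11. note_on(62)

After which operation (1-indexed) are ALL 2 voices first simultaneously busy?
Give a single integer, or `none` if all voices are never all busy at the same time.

Answer: 2

Derivation:
Op 1: note_on(83): voice 0 is free -> assigned | voices=[83 -]
Op 2: note_on(82): voice 1 is free -> assigned | voices=[83 82]
Op 3: note_on(73): all voices busy, STEAL voice 0 (pitch 83, oldest) -> assign | voices=[73 82]
Op 4: note_off(82): free voice 1 | voices=[73 -]
Op 5: note_off(73): free voice 0 | voices=[- -]
Op 6: note_on(64): voice 0 is free -> assigned | voices=[64 -]
Op 7: note_off(64): free voice 0 | voices=[- -]
Op 8: note_on(70): voice 0 is free -> assigned | voices=[70 -]
Op 9: note_on(85): voice 1 is free -> assigned | voices=[70 85]
Op 10: note_on(69): all voices busy, STEAL voice 0 (pitch 70, oldest) -> assign | voices=[69 85]
Op 11: note_on(62): all voices busy, STEAL voice 1 (pitch 85, oldest) -> assign | voices=[69 62]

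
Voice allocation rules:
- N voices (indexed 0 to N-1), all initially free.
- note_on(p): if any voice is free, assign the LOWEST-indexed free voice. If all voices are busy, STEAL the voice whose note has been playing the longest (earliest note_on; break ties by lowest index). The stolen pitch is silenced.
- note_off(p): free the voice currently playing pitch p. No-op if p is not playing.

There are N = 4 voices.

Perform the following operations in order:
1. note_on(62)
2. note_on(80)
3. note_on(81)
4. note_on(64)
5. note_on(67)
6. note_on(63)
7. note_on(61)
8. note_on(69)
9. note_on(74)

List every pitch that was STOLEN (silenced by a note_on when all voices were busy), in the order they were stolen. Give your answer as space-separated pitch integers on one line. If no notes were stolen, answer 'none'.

Answer: 62 80 81 64 67

Derivation:
Op 1: note_on(62): voice 0 is free -> assigned | voices=[62 - - -]
Op 2: note_on(80): voice 1 is free -> assigned | voices=[62 80 - -]
Op 3: note_on(81): voice 2 is free -> assigned | voices=[62 80 81 -]
Op 4: note_on(64): voice 3 is free -> assigned | voices=[62 80 81 64]
Op 5: note_on(67): all voices busy, STEAL voice 0 (pitch 62, oldest) -> assign | voices=[67 80 81 64]
Op 6: note_on(63): all voices busy, STEAL voice 1 (pitch 80, oldest) -> assign | voices=[67 63 81 64]
Op 7: note_on(61): all voices busy, STEAL voice 2 (pitch 81, oldest) -> assign | voices=[67 63 61 64]
Op 8: note_on(69): all voices busy, STEAL voice 3 (pitch 64, oldest) -> assign | voices=[67 63 61 69]
Op 9: note_on(74): all voices busy, STEAL voice 0 (pitch 67, oldest) -> assign | voices=[74 63 61 69]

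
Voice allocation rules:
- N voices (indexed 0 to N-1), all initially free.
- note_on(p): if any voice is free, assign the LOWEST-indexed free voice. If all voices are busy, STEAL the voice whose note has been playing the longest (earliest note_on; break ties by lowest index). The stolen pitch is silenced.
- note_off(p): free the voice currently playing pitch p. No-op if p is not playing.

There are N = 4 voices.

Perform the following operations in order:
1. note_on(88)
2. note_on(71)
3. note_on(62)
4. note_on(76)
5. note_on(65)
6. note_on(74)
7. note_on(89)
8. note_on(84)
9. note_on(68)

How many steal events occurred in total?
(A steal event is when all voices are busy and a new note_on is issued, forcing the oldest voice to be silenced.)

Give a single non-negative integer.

Answer: 5

Derivation:
Op 1: note_on(88): voice 0 is free -> assigned | voices=[88 - - -]
Op 2: note_on(71): voice 1 is free -> assigned | voices=[88 71 - -]
Op 3: note_on(62): voice 2 is free -> assigned | voices=[88 71 62 -]
Op 4: note_on(76): voice 3 is free -> assigned | voices=[88 71 62 76]
Op 5: note_on(65): all voices busy, STEAL voice 0 (pitch 88, oldest) -> assign | voices=[65 71 62 76]
Op 6: note_on(74): all voices busy, STEAL voice 1 (pitch 71, oldest) -> assign | voices=[65 74 62 76]
Op 7: note_on(89): all voices busy, STEAL voice 2 (pitch 62, oldest) -> assign | voices=[65 74 89 76]
Op 8: note_on(84): all voices busy, STEAL voice 3 (pitch 76, oldest) -> assign | voices=[65 74 89 84]
Op 9: note_on(68): all voices busy, STEAL voice 0 (pitch 65, oldest) -> assign | voices=[68 74 89 84]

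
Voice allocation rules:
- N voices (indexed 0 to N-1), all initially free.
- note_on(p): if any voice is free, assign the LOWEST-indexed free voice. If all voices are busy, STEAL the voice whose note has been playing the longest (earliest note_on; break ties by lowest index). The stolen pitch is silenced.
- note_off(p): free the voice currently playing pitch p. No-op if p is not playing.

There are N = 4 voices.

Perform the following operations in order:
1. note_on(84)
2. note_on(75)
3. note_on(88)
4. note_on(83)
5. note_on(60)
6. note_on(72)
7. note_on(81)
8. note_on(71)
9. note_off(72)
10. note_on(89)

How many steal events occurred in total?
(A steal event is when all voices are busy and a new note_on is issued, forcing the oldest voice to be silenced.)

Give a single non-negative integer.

Op 1: note_on(84): voice 0 is free -> assigned | voices=[84 - - -]
Op 2: note_on(75): voice 1 is free -> assigned | voices=[84 75 - -]
Op 3: note_on(88): voice 2 is free -> assigned | voices=[84 75 88 -]
Op 4: note_on(83): voice 3 is free -> assigned | voices=[84 75 88 83]
Op 5: note_on(60): all voices busy, STEAL voice 0 (pitch 84, oldest) -> assign | voices=[60 75 88 83]
Op 6: note_on(72): all voices busy, STEAL voice 1 (pitch 75, oldest) -> assign | voices=[60 72 88 83]
Op 7: note_on(81): all voices busy, STEAL voice 2 (pitch 88, oldest) -> assign | voices=[60 72 81 83]
Op 8: note_on(71): all voices busy, STEAL voice 3 (pitch 83, oldest) -> assign | voices=[60 72 81 71]
Op 9: note_off(72): free voice 1 | voices=[60 - 81 71]
Op 10: note_on(89): voice 1 is free -> assigned | voices=[60 89 81 71]

Answer: 4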